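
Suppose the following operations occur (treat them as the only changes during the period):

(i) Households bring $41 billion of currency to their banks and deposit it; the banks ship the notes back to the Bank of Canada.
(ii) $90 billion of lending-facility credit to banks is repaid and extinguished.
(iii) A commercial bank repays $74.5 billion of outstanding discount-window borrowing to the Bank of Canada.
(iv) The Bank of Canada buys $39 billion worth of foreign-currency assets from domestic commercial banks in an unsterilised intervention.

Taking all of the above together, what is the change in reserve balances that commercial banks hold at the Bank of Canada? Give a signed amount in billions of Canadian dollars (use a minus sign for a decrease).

-$84.5 billion

Bank of Canada balance sheet:
  Assets:      Loans to banks −$164.5B, Foreign assets +$39B
  Liabilities: Bank reserves −$84.5B, Currency in circulation −$41B
Commercial banking system:
  Assets:      Reserves at CB −$84.5B, Foreign assets −$39B
  Liabilities: Checkable deposits +$41B, Borrowings from CB −$164.5B
So the change in reserve balances that commercial banks hold at the Bank of Canada is -$84.5 billion.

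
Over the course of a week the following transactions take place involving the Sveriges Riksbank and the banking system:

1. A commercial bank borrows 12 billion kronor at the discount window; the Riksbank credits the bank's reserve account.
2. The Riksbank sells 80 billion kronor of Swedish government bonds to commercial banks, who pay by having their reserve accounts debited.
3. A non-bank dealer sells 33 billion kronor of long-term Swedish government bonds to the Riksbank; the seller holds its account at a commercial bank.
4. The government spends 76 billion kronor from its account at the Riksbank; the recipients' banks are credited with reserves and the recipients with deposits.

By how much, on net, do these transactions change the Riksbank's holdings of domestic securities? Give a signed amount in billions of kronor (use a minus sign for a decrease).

-47 billion

Discount-window loan 12 billion kronor: the Riksbank's securities portfolio is untouched → 0.
OMO sale (to banks) 80 billion kronor: securities removed from the Riksbank's portfolio → −80B.
Asset purchase (from non-banks) 33 billion kronor: securities added to the Riksbank's portfolio → +33B.
Government spending 76 billion kronor: the Riksbank's securities portfolio is untouched → 0.
Net: 0 − 80 + 33 + 0 = -47 billion.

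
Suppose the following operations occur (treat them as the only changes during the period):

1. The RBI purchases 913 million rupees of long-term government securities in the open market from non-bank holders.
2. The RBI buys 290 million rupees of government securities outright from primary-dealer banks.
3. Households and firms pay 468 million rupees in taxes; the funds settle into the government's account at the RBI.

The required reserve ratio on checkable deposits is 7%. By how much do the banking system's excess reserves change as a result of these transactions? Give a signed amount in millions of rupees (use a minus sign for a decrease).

Asset purchase (from non-banks) 913 million rupees: reserves +913M, deposits +913M.
OMO purchase (from banks) 290 million rupees: reserves +290M, deposits 0.
Government account inflow 468 million rupees: reserves −468M, deposits −468M.
Totals: Δreserves = +735M, Δdeposits = +445M.
Δrequired reserves = 7% × +445M = +31.15M.
Δexcess reserves = Δreserves − Δrequired = +735M − (+31.15M) = +703.85 million.

+703.85 million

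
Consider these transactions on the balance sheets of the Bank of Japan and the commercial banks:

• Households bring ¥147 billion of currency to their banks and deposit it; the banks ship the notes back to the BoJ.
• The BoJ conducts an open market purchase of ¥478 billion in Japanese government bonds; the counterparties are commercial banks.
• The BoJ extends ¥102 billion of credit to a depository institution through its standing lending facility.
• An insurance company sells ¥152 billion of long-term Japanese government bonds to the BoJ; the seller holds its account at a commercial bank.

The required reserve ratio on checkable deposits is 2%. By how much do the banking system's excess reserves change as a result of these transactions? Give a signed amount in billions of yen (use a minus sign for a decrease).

+¥873.02 billion

Currency deposit ¥147 billion: reserves +¥147B, deposits +¥147B.
OMO purchase (from banks) ¥478 billion: reserves +¥478B, deposits 0.
Discount-window loan ¥102 billion: reserves +¥102B, deposits 0.
Asset purchase (from non-banks) ¥152 billion: reserves +¥152B, deposits +¥152B.
Totals: Δreserves = +¥879B, Δdeposits = +¥299B.
Δrequired reserves = 2% × +¥299B = +¥5.98B.
Δexcess reserves = Δreserves − Δrequired = +¥879B − (+¥5.98B) = +¥873.02 billion.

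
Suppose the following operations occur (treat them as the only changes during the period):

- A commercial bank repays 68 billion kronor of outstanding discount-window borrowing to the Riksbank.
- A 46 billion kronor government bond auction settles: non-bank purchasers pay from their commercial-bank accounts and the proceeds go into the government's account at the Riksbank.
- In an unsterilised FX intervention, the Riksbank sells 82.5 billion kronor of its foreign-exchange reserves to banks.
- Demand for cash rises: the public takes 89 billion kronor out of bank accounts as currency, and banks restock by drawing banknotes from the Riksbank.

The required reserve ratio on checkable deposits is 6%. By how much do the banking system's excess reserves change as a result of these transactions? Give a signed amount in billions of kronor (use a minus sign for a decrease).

-277.4 billion

Discount-window repayment 68 billion kronor: reserves −68B, deposits 0.
Government account inflow 46 billion kronor: reserves −46B, deposits −46B.
FX sale 82.5 billion kronor: reserves −82.5B, deposits 0.
Currency withdrawal 89 billion kronor: reserves −89B, deposits −89B.
Totals: Δreserves = −285.5B, Δdeposits = −135B.
Δrequired reserves = 6% × −135B = −8.1B.
Δexcess reserves = Δreserves − Δrequired = −285.5B − (−8.1B) = -277.4 billion.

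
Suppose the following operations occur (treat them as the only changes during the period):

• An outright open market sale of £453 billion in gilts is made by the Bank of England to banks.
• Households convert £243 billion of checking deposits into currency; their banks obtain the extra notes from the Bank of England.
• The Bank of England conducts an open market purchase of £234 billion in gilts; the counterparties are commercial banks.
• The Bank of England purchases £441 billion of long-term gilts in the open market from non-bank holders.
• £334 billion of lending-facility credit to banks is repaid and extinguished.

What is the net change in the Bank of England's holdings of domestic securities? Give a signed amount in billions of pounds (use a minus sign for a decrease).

+£222 billion

Bank of England balance sheet:
  Assets:      Securities +£222B, Loans to banks −£334B
  Liabilities: Bank reserves −£355B, Currency in circulation +£243B
So the change in the Bank of England's holdings of domestic securities is +£222 billion.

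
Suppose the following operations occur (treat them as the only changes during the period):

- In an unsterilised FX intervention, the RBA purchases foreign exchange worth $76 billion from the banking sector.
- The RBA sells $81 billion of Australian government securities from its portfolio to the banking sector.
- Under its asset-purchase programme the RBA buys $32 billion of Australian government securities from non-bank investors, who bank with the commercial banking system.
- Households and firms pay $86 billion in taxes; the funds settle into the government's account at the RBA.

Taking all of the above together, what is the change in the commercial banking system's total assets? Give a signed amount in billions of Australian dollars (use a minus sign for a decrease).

-$54 billion

FX purchase $76 billion: just an asset swap on bank balance sheets → 0.
OMO sale (to banks) $81 billion: just an asset swap on bank balance sheets → 0.
Asset purchase (from non-banks) $32 billion: bank balance sheets expand → +$32B.
Government account inflow $86 billion: bank balance sheets shrink → −$86B.
Net: 0 + 0 + 32 − 86 = -$54 billion.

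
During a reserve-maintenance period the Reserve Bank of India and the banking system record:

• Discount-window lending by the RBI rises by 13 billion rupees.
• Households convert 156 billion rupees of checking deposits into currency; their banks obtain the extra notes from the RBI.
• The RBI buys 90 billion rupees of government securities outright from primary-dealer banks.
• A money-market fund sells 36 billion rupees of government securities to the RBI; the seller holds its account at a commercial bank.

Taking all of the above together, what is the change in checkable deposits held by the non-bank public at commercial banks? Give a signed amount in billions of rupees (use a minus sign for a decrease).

-120 billion

RBI balance sheet:
  Assets:      Securities +126B, Loans to banks +13B
  Liabilities: Bank reserves −17B, Currency in circulation +156B
Commercial banking system:
  Assets:      Reserves at CB −17B, Securities −90B
  Liabilities: Checkable deposits −120B, Borrowings from CB +13B
So the change in checkable deposits held by the non-bank public at commercial banks is -120 billion.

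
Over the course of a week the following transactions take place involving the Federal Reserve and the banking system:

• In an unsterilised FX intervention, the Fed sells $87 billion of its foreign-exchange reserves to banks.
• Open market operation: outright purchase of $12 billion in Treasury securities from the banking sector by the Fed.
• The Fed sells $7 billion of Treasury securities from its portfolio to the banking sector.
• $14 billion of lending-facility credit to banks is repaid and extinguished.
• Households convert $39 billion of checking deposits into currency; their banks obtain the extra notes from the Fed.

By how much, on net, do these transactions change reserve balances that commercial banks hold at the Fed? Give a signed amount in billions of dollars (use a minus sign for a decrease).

FX sale $87 billion: the buying banks pay out of their reserve balances → −$87B.
OMO purchase (from banks) $12 billion: the Fed pays by crediting reserve accounts → +$12B.
OMO sale (to banks) $7 billion: the buying banks pay out of their reserve balances → −$7B.
Discount-window repayment $14 billion: repayment is debited from reserves → −$14B.
Currency withdrawal $39 billion: banks swap reserves for currency → −$39B.
Net: −87 + 12 − 7 − 14 − 39 = -$135 billion.

-$135 billion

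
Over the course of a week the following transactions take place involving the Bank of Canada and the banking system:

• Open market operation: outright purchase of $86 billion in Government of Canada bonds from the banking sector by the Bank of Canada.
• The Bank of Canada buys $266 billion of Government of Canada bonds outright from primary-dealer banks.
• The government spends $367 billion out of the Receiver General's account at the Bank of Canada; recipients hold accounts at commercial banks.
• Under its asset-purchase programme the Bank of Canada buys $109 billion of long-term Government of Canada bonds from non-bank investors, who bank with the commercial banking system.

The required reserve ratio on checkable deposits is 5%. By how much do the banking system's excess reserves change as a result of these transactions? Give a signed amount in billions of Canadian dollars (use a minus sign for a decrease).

+$804.2 billion

OMO purchase (from banks) $86 billion: reserves +$86B, deposits 0.
OMO purchase (from banks) $266 billion: reserves +$266B, deposits 0.
Government spending $367 billion: reserves +$367B, deposits +$367B.
Asset purchase (from non-banks) $109 billion: reserves +$109B, deposits +$109B.
Totals: Δreserves = +$828B, Δdeposits = +$476B.
Δrequired reserves = 5% × +$476B = +$23.8B.
Δexcess reserves = Δreserves − Δrequired = +$828B − (+$23.8B) = +$804.2 billion.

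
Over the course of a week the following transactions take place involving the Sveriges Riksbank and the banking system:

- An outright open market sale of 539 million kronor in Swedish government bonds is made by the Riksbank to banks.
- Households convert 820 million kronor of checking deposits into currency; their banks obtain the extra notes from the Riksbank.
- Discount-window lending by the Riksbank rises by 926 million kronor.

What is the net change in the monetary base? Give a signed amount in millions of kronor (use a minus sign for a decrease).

Riksbank balance sheet:
  Assets:      Securities −539M, Loans to banks +926M
  Liabilities: Bank reserves −433M, Currency in circulation +820M
Monetary base = currency + reserves: +820M + (−433M) = +387 million.

+387 million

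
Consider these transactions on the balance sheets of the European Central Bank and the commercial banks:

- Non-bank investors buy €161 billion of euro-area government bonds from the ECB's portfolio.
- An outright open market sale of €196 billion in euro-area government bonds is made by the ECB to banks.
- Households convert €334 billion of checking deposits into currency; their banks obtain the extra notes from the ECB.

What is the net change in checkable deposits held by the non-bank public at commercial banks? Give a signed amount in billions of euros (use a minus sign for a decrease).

-€495 billion

Asset sale (to non-banks) €161 billion: non-bank counterparties' bank balances fall → −€161B.
OMO sale (to banks) €196 billion: the counterparty is a bank, so public deposits are unchanged → 0.
Currency withdrawal €334 billion: non-bank counterparties' bank balances fall → −€334B.
Net: −161 + 0 − 334 = -€495 billion.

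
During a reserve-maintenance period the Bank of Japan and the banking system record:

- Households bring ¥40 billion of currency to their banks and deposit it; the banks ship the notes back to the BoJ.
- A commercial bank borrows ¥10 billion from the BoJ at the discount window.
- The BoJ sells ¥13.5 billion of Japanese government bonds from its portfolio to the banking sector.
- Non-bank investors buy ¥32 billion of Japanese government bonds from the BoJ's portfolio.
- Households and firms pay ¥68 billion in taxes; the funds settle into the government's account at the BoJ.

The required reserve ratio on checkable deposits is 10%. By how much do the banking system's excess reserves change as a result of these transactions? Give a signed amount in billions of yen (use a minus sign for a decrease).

Currency deposit ¥40 billion: reserves +¥40B, deposits +¥40B.
Discount-window loan ¥10 billion: reserves +¥10B, deposits 0.
OMO sale (to banks) ¥13.5 billion: reserves −¥13.5B, deposits 0.
Asset sale (to non-banks) ¥32 billion: reserves −¥32B, deposits −¥32B.
Government account inflow ¥68 billion: reserves −¥68B, deposits −¥68B.
Totals: Δreserves = −¥63.5B, Δdeposits = −¥60B.
Δrequired reserves = 10% × −¥60B = −¥6B.
Δexcess reserves = Δreserves − Δrequired = −¥63.5B − (−¥6B) = -¥57.5 billion.

-¥57.5 billion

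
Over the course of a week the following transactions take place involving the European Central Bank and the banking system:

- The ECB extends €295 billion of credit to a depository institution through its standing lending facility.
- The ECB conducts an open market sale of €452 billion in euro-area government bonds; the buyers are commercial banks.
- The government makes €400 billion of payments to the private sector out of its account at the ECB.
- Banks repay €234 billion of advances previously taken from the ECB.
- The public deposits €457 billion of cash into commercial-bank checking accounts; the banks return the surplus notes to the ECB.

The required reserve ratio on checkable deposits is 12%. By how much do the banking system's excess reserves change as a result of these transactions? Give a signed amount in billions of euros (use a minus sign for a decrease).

+€363.16 billion

Discount-window loan €295 billion: reserves +€295B, deposits 0.
OMO sale (to banks) €452 billion: reserves −€452B, deposits 0.
Government spending €400 billion: reserves +€400B, deposits +€400B.
Discount-window repayment €234 billion: reserves −€234B, deposits 0.
Currency deposit €457 billion: reserves +€457B, deposits +€457B.
Totals: Δreserves = +€466B, Δdeposits = +€857B.
Δrequired reserves = 12% × +€857B = +€102.84B.
Δexcess reserves = Δreserves − Δrequired = +€466B − (+€102.84B) = +€363.16 billion.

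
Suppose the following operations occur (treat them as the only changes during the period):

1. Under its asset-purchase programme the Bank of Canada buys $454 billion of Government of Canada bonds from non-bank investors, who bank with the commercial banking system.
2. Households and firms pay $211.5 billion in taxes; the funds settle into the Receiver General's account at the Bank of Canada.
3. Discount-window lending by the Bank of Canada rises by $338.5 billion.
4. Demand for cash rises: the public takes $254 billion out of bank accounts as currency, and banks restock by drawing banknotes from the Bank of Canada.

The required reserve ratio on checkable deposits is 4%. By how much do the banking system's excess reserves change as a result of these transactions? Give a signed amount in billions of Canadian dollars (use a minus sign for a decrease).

+$327.46 billion

Asset purchase (from non-banks) $454 billion: reserves +$454B, deposits +$454B.
Government account inflow $211.5 billion: reserves −$211.5B, deposits −$211.5B.
Discount-window loan $338.5 billion: reserves +$338.5B, deposits 0.
Currency withdrawal $254 billion: reserves −$254B, deposits −$254B.
Totals: Δreserves = +$327B, Δdeposits = −$11.5B.
Δrequired reserves = 4% × −$11.5B = −$0.46B.
Δexcess reserves = Δreserves − Δrequired = +$327B − (−$0.46B) = +$327.46 billion.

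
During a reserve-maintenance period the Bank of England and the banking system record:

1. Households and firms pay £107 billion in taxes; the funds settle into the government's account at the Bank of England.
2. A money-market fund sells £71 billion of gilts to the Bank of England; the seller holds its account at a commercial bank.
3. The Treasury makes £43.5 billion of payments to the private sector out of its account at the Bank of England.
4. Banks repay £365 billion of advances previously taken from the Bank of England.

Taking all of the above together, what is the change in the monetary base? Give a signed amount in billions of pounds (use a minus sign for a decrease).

-£357.5 billion

Bank of England balance sheet:
  Assets:      Securities +£71B, Loans to banks −£365B
  Liabilities: Bank reserves −£357.5B, Government deposits +£63.5B
Monetary base = currency + reserves: 0 + (−£357.5B) = -£357.5 billion.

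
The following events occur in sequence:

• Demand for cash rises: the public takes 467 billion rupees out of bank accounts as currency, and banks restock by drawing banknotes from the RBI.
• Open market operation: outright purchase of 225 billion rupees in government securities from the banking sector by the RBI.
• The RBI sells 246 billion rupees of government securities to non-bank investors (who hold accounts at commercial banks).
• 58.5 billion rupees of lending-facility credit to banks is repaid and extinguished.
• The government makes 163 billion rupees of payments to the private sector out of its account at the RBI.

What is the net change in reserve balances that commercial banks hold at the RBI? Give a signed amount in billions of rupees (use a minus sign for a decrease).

RBI balance sheet:
  Assets:      Securities −21B, Loans to banks −58.5B
  Liabilities: Bank reserves −383.5B, Currency in circulation +467B, Government deposits −163B
Commercial banking system:
  Assets:      Reserves at CB −383.5B, Securities −225B
  Liabilities: Checkable deposits −550B, Borrowings from CB −58.5B
So the change in reserve balances that commercial banks hold at the RBI is -383.5 billion.

-383.5 billion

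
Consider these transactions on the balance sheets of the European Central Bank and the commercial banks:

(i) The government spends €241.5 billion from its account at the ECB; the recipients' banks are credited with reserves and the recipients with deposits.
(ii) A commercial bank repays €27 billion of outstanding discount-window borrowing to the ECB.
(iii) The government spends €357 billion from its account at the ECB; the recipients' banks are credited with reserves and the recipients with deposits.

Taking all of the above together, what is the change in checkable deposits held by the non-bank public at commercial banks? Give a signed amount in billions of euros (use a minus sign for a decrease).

ECB balance sheet:
  Assets:      Loans to banks −€27B
  Liabilities: Bank reserves +€571.5B, Government deposits −€598.5B
Commercial banking system:
  Assets:      Reserves at CB +€571.5B
  Liabilities: Checkable deposits +€598.5B, Borrowings from CB −€27B
So the change in checkable deposits held by the non-bank public at commercial banks is +€598.5 billion.

+€598.5 billion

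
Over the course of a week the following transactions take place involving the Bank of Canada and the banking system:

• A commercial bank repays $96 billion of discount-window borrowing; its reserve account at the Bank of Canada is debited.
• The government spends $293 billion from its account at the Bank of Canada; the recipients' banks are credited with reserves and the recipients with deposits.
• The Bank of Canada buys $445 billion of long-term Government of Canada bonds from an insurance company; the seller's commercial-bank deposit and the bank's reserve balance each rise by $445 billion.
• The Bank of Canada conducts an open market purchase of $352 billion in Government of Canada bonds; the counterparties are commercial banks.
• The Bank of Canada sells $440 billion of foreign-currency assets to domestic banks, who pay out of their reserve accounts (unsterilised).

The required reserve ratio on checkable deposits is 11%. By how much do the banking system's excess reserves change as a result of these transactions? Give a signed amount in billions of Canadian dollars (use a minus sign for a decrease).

+$472.82 billion

Discount-window repayment $96 billion: reserves −$96B, deposits 0.
Government spending $293 billion: reserves +$293B, deposits +$293B.
Asset purchase (from non-banks) $445 billion: reserves +$445B, deposits +$445B.
OMO purchase (from banks) $352 billion: reserves +$352B, deposits 0.
FX sale $440 billion: reserves −$440B, deposits 0.
Totals: Δreserves = +$554B, Δdeposits = +$738B.
Δrequired reserves = 11% × +$738B = +$81.18B.
Δexcess reserves = Δreserves − Δrequired = +$554B − (+$81.18B) = +$472.82 billion.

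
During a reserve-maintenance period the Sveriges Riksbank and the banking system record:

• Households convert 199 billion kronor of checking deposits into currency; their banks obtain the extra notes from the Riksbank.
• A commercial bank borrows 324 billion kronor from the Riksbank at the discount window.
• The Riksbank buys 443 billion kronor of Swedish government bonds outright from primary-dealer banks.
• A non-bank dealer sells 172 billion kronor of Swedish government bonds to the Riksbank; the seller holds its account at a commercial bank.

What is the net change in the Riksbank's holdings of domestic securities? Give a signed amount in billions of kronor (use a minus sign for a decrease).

Currency withdrawal 199 billion kronor: the Riksbank's securities portfolio is untouched → 0.
Discount-window loan 324 billion kronor: the Riksbank's securities portfolio is untouched → 0.
OMO purchase (from banks) 443 billion kronor: securities added to the Riksbank's portfolio → +443B.
Asset purchase (from non-banks) 172 billion kronor: securities added to the Riksbank's portfolio → +172B.
Net: 0 + 0 + 443 + 172 = +615 billion.

+615 billion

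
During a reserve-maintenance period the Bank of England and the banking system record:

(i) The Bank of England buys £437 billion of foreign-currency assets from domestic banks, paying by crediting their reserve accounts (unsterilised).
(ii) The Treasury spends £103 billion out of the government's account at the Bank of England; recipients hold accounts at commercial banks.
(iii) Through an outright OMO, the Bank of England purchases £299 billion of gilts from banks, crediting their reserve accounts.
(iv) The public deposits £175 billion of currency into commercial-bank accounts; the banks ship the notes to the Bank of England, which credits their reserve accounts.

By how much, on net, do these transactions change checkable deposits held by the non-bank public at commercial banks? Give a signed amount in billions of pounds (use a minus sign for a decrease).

Bank of England balance sheet:
  Assets:      Securities +£299B, Foreign assets +£437B
  Liabilities: Bank reserves +£1014B, Currency in circulation −£175B, Government deposits −£103B
Commercial banking system:
  Assets:      Reserves at CB +£1014B, Securities −£299B, Foreign assets −£437B
  Liabilities: Checkable deposits +£278B
So the change in checkable deposits held by the non-bank public at commercial banks is +£278 billion.

+£278 billion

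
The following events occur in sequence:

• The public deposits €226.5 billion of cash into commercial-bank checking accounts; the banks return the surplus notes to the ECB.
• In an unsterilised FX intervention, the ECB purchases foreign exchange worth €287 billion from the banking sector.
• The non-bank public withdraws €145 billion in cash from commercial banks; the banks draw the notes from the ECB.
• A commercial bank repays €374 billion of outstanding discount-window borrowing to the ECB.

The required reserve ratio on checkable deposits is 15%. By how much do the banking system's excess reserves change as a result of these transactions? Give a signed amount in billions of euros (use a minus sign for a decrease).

Currency deposit €226.5 billion: reserves +€226.5B, deposits +€226.5B.
FX purchase €287 billion: reserves +€287B, deposits 0.
Currency withdrawal €145 billion: reserves −€145B, deposits −€145B.
Discount-window repayment €374 billion: reserves −€374B, deposits 0.
Totals: Δreserves = −€5.5B, Δdeposits = +€81.5B.
Δrequired reserves = 15% × +€81.5B = +€12.225B.
Δexcess reserves = Δreserves − Δrequired = −€5.5B − (+€12.225B) = -€17.725 billion.

-€17.725 billion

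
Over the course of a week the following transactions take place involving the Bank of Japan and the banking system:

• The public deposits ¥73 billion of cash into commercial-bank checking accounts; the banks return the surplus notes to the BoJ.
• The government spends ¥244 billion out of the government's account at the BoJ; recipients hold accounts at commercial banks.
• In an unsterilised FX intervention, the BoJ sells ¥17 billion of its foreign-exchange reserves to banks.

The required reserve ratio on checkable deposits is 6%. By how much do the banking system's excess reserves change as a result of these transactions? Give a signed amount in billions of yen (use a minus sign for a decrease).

Currency deposit ¥73 billion: reserves +¥73B, deposits +¥73B.
Government spending ¥244 billion: reserves +¥244B, deposits +¥244B.
FX sale ¥17 billion: reserves −¥17B, deposits 0.
Totals: Δreserves = +¥300B, Δdeposits = +¥317B.
Δrequired reserves = 6% × +¥317B = +¥19.02B.
Δexcess reserves = Δreserves − Δrequired = +¥300B − (+¥19.02B) = +¥280.98 billion.

+¥280.98 billion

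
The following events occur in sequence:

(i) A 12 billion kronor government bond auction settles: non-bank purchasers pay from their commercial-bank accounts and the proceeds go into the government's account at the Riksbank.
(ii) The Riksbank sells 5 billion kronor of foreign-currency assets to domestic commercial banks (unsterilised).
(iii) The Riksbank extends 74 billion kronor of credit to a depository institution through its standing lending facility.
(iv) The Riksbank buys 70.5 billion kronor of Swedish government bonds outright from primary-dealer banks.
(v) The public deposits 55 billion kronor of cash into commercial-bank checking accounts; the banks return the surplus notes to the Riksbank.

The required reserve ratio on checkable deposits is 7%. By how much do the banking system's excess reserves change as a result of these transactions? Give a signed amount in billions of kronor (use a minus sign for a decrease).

+179.49 billion

Government account inflow 12 billion kronor: reserves −12B, deposits −12B.
FX sale 5 billion kronor: reserves −5B, deposits 0.
Discount-window loan 74 billion kronor: reserves +74B, deposits 0.
OMO purchase (from banks) 70.5 billion kronor: reserves +70.5B, deposits 0.
Currency deposit 55 billion kronor: reserves +55B, deposits +55B.
Totals: Δreserves = +182.5B, Δdeposits = +43B.
Δrequired reserves = 7% × +43B = +3.01B.
Δexcess reserves = Δreserves − Δrequired = +182.5B − (+3.01B) = +179.49 billion.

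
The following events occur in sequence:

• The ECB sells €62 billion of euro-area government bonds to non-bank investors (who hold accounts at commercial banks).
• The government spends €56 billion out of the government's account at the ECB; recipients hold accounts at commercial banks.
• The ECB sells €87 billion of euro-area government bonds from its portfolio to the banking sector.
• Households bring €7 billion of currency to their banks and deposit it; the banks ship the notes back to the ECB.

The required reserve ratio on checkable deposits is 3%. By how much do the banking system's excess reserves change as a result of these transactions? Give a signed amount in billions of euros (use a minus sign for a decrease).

Asset sale (to non-banks) €62 billion: reserves −€62B, deposits −€62B.
Government spending €56 billion: reserves +€56B, deposits +€56B.
OMO sale (to banks) €87 billion: reserves −€87B, deposits 0.
Currency deposit €7 billion: reserves +€7B, deposits +€7B.
Totals: Δreserves = −€86B, Δdeposits = +€1B.
Δrequired reserves = 3% × +€1B = +€0.03B.
Δexcess reserves = Δreserves − Δrequired = −€86B − (+€0.03B) = -€86.03 billion.

-€86.03 billion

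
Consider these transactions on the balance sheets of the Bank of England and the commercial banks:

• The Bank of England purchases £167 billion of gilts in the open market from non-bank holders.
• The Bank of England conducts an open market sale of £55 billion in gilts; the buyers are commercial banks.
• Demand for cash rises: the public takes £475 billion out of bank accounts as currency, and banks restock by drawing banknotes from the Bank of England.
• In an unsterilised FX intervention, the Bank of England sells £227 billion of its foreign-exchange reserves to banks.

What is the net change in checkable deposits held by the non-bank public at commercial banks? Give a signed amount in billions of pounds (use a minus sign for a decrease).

-£308 billion

Bank of England balance sheet:
  Assets:      Securities +£112B, Foreign assets −£227B
  Liabilities: Bank reserves −£590B, Currency in circulation +£475B
Commercial banking system:
  Assets:      Reserves at CB −£590B, Securities +£55B, Foreign assets +£227B
  Liabilities: Checkable deposits −£308B
So the change in checkable deposits held by the non-bank public at commercial banks is -£308 billion.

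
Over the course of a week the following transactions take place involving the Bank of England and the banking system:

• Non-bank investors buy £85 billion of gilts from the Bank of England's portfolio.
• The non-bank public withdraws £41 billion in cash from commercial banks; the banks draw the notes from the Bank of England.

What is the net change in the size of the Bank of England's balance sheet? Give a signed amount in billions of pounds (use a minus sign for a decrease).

Asset sale (to non-banks) £85 billion: a Bank of England asset is shed → −£85B.
Currency withdrawal £41 billion: only the composition of liabilities changes → 0.
Net: −85 + 0 = -£85 billion.

-£85 billion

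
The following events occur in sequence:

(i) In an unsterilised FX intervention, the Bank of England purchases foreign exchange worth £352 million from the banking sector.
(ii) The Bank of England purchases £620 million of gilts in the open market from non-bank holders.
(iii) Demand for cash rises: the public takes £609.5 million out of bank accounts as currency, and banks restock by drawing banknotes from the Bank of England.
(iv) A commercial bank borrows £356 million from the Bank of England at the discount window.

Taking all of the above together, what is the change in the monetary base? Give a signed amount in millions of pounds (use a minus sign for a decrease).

FX purchase £352 million: Bank of England balance sheet expands → +£352M.
Asset purchase (from non-banks) £620 million: Bank of England balance sheet expands → +£620M.
Currency withdrawal £609.5 million: just a shift between currency and reserves — both are base money → 0.
Discount-window loan £356 million: Bank of England balance sheet expands → +£356M.
Net: 352 + 620 + 0 + 356 = +£1328 million.

+£1328 million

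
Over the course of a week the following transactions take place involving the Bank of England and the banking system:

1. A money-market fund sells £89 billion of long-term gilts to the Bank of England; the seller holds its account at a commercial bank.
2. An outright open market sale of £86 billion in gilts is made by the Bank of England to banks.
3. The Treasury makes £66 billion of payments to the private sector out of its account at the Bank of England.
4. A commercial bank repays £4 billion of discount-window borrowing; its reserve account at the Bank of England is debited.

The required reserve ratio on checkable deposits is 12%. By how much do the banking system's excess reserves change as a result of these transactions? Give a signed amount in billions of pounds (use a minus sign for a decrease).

+£46.4 billion

Asset purchase (from non-banks) £89 billion: reserves +£89B, deposits +£89B.
OMO sale (to banks) £86 billion: reserves −£86B, deposits 0.
Government spending £66 billion: reserves +£66B, deposits +£66B.
Discount-window repayment £4 billion: reserves −£4B, deposits 0.
Totals: Δreserves = +£65B, Δdeposits = +£155B.
Δrequired reserves = 12% × +£155B = +£18.6B.
Δexcess reserves = Δreserves − Δrequired = +£65B − (+£18.6B) = +£46.4 billion.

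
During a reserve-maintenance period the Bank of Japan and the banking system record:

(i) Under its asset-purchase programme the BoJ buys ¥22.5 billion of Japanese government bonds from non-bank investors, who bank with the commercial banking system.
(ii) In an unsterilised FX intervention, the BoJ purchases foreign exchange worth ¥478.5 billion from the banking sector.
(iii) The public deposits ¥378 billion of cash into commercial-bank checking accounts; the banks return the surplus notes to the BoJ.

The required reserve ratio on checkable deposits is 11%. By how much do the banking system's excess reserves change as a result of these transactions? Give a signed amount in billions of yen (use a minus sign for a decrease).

Asset purchase (from non-banks) ¥22.5 billion: reserves +¥22.5B, deposits +¥22.5B.
FX purchase ¥478.5 billion: reserves +¥478.5B, deposits 0.
Currency deposit ¥378 billion: reserves +¥378B, deposits +¥378B.
Totals: Δreserves = +¥879B, Δdeposits = +¥400.5B.
Δrequired reserves = 11% × +¥400.5B = +¥44.055B.
Δexcess reserves = Δreserves − Δrequired = +¥879B − (+¥44.055B) = +¥834.945 billion.

+¥834.945 billion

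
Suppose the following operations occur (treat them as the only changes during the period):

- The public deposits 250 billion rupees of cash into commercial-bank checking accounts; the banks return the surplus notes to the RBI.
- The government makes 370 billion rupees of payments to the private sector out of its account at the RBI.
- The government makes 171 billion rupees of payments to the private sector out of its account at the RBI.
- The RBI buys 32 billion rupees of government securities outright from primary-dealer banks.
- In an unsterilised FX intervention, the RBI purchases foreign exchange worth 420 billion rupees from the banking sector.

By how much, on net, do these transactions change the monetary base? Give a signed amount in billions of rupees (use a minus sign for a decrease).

+993 billion

Currency deposit 250 billion rupees: just a shift between currency and reserves — both are base money → 0.
Government spending 370 billion rupees: a non-base liability converts back to reserves → +370B.
Government spending 171 billion rupees: a non-base liability converts back to reserves → +171B.
OMO purchase (from banks) 32 billion rupees: RBI balance sheet expands → +32B.
FX purchase 420 billion rupees: RBI balance sheet expands → +420B.
Net: 0 + 370 + 171 + 32 + 420 = +993 billion.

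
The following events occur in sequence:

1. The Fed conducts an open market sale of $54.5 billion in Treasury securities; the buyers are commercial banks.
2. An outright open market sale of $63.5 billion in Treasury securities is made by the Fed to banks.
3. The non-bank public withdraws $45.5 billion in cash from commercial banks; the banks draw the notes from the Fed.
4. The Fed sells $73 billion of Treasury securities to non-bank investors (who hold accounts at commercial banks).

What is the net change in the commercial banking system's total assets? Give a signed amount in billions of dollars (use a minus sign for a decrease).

-$118.5 billion

Fed balance sheet:
  Assets:      Securities −$191B
  Liabilities: Bank reserves −$236.5B, Currency in circulation +$45.5B
Commercial banking system:
  Assets:      Reserves at CB −$236.5B, Securities +$118B
  Liabilities: Checkable deposits −$118.5B
Change in total bank assets = -$118.5 billion.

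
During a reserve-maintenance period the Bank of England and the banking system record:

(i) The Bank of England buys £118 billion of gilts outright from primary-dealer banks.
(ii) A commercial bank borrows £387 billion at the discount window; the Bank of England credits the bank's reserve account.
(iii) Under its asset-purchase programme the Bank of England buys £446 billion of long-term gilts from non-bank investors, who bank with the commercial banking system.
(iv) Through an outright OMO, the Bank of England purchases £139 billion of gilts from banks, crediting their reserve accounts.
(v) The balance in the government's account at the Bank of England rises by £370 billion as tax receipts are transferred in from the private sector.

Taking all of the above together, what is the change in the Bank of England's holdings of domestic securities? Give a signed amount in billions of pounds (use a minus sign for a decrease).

+£703 billion

Bank of England balance sheet:
  Assets:      Securities +£703B, Loans to banks +£387B
  Liabilities: Bank reserves +£720B, Government deposits +£370B
Commercial banking system:
  Assets:      Reserves at CB +£720B, Securities −£257B
  Liabilities: Checkable deposits +£76B, Borrowings from CB +£387B
So the change in the Bank of England's holdings of domestic securities is +£703 billion.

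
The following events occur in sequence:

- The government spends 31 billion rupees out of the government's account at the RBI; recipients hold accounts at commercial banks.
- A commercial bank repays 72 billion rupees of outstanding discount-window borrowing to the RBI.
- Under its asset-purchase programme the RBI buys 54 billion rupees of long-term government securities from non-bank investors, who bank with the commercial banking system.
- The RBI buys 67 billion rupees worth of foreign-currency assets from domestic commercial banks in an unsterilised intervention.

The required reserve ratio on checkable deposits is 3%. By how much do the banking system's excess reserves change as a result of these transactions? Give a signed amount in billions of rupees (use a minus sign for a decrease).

Government spending 31 billion rupees: reserves +31B, deposits +31B.
Discount-window repayment 72 billion rupees: reserves −72B, deposits 0.
Asset purchase (from non-banks) 54 billion rupees: reserves +54B, deposits +54B.
FX purchase 67 billion rupees: reserves +67B, deposits 0.
Totals: Δreserves = +80B, Δdeposits = +85B.
Δrequired reserves = 3% × +85B = +2.55B.
Δexcess reserves = Δreserves − Δrequired = +80B − (+2.55B) = +77.45 billion.

+77.45 billion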